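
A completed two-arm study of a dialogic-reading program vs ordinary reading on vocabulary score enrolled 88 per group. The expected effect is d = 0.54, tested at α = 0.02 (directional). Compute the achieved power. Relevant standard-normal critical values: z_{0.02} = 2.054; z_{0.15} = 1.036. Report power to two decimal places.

For two equal groups, power = Φ(d·√(n/2) − z_{α}).
d·√(n/2) = 0.54 × √(88/2) = 0.54 × 6.633 = 3.582.
z_β = 3.582 − 2.054 = 1.528.
Power = Φ(1.528) = 0.937.

power ≈ 0.94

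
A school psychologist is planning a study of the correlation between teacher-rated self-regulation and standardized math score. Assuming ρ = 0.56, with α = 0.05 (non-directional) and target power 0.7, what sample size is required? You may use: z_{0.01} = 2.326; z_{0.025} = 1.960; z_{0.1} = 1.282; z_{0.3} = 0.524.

n = 19

Fisher's z: C = ½·ln((1+r)/(1−r)) = ½·ln(3.5455) = 0.6328.
n = ((z_{α/2} + z_β)/C)² + 3.
(1.960 + 0.524) / 0.6328 = 2.484 / 0.6328 = 3.925.
n = 3.925² + 3 = 15.41 + 3 = 18.4.
Round up.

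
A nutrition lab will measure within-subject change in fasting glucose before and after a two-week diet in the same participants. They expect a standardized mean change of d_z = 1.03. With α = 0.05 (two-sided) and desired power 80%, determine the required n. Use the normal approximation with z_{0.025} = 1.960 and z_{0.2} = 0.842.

n = 8 pairs

For a paired (one-sample on differences) test: n = ((z_{α/2} + z_β) / d)².
z_{α/2} + z_β = 1.960 + 0.842 = 2.802.
n = (2.802 / 1.03)² = 2.720² = 7.40.
Round up.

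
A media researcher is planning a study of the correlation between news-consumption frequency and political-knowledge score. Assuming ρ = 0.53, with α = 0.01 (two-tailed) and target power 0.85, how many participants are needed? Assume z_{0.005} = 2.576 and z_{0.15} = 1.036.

Fisher's z: C = ½·ln((1+r)/(1−r)) = ½·ln(3.2553) = 0.5901.
n = ((z_{α/2} + z_β)/C)² + 3.
(2.576 + 1.036) / 0.5901 = 3.612 / 0.5901 = 6.121.
n = 6.121² + 3 = 37.47 + 3 = 40.5.
Round up.

n = 41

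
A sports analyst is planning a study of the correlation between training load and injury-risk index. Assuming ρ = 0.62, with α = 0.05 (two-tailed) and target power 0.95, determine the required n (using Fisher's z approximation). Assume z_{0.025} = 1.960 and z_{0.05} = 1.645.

Fisher's z: C = ½·ln((1+r)/(1−r)) = ½·ln(4.2632) = 0.7250.
n = ((z_{α/2} + z_β)/C)² + 3.
(1.960 + 1.645) / 0.7250 = 3.605 / 0.7250 = 4.972.
n = 4.972² + 3 = 24.72 + 3 = 27.7.
Round up.

n = 28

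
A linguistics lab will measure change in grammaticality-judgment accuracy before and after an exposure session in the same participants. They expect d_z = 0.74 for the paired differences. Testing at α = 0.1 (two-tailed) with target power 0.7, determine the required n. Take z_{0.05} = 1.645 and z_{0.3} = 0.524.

For a paired (one-sample on differences) test: n = ((z_{α/2} + z_β) / d)².
z_{α/2} + z_β = 1.645 + 0.524 = 2.169.
n = (2.169 / 0.74)² = 2.931² = 8.59.
Round up.

n = 9 pairs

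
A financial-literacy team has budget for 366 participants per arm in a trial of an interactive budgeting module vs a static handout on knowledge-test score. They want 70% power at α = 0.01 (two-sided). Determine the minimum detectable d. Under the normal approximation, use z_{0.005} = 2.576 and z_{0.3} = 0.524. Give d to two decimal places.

d_min ≈ 0.23

For two independent groups of n = 366 each: d_min = (z_{α/2} + z_β)·√(2/n).
z-sum = 2.576 + 0.524 = 3.100.
d_min = 3.100 × √(2/366) = 3.100 × 0.0739 = 0.229.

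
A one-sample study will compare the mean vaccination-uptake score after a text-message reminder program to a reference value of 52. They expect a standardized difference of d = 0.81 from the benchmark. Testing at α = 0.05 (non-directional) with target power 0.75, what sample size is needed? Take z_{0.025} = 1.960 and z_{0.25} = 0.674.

For a one-sample test: n = ((z_{α/2} + z_β) / d)².
z_{α/2} + z_β = 1.960 + 0.674 = 2.634.
n = (2.634 / 0.81)² = 3.252² = 10.57.
Round up.

n = 11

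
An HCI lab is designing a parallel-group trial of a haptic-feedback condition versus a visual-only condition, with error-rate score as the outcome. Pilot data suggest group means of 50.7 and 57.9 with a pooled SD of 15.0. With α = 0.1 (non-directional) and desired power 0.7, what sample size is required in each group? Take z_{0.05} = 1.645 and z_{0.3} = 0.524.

n = 41 per group

Cohen's d = |M₁ − M₂| / SD_pooled = |50.7 − 57.9| / 15.0 = 7.2 / 15.0 = 0.480.
For two independent groups with equal n: n = 2·((z_{α/2} + z_β) / d)².
z_{α/2} + z_β = 1.645 + 0.524 = 2.169.
n = 2 × (2.169 / 0.480)² = 2 × 4.519² = 2 × 20.42 = 40.8.
Round up to the next whole participant.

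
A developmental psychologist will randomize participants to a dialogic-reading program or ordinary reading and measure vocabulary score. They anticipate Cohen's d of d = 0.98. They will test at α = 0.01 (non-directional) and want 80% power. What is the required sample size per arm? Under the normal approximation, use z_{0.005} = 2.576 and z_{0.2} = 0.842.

n = 25 per group

For two independent groups with equal n: n = 2·((z_{α/2} + z_β) / d)².
z_{α/2} + z_β = 2.576 + 0.842 = 3.418.
n = 2 × (3.418 / 0.98)² = 2 × 3.488² = 2 × 12.16 = 24.3.
Round up to the next whole participant.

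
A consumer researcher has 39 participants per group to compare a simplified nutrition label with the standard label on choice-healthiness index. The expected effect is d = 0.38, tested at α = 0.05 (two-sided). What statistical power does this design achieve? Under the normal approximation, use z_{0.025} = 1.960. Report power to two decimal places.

power ≈ 0.39

For two equal groups, power = Φ(d·√(n/2) − z_{α/2}).
d·√(n/2) = 0.38 × √(39/2) = 0.38 × 4.416 = 1.678.
z_β = 1.678 − 1.960 = -0.282.
Power = Φ(-0.282) = 0.389.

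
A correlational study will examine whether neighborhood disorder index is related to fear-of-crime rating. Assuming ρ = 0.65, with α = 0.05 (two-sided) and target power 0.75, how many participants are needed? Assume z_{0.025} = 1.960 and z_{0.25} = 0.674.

Fisher's z: C = ½·ln((1+r)/(1−r)) = ½·ln(4.7143) = 0.7753.
n = ((z_{α/2} + z_β)/C)² + 3.
(1.960 + 0.674) / 0.7753 = 2.634 / 0.7753 = 3.397.
n = 3.397² + 3 = 11.54 + 3 = 14.5.
Round up.

n = 15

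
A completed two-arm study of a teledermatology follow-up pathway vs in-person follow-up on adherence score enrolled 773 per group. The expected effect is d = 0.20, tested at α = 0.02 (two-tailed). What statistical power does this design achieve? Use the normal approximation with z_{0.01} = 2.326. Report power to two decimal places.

power ≈ 0.95

For two equal groups, power = Φ(d·√(n/2) − z_{α/2}).
d·√(n/2) = 0.20 × √(773/2) = 0.20 × 19.660 = 3.932.
z_β = 3.932 − 2.326 = 1.606.
Power = Φ(1.606) = 0.946.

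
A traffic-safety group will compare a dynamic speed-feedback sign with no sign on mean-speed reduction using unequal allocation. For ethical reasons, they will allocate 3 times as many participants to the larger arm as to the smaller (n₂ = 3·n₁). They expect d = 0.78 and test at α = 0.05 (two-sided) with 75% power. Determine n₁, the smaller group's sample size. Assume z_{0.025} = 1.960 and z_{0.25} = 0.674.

With allocation ratio k = n₂/n₁ = 3, Var(x̄₁−x̄₂) = σ²(1/n₁ + 1/(k·n₁)) = σ²·(k+1)/(k·n₁).
So n₁ = (1 + 1/k)·((z_{α/2} + z_β)/d)² = 1.333 × (2.634/0.78)².
n₁ = 1.333 × 11.40 = 15.2.
Round up: n₁ = 16, giving n₂ = 3 × 16 = 48.

n₁ = 16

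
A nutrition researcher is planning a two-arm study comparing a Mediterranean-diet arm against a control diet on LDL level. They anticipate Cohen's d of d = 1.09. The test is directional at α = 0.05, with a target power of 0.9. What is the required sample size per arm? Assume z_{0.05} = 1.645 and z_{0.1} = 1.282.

n = 15 per group

For two independent groups with equal n: n = 2·((z_{α} + z_β) / d)².
z_{α} + z_β = 1.645 + 1.282 = 2.927.
n = 2 × (2.927 / 1.09)² = 2 × 2.685² = 2 × 7.21 = 14.4.
Round up to the next whole participant.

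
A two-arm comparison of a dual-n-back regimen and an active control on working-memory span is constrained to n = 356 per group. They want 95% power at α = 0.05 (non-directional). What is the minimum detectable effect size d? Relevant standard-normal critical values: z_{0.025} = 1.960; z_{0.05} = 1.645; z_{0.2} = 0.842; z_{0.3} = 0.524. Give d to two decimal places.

d_min ≈ 0.27

For two independent groups of n = 356 each: d_min = (z_{α/2} + z_β)·√(2/n).
z-sum = 1.960 + 1.645 = 3.605.
d_min = 3.605 × √(2/356) = 3.605 × 0.0750 = 0.270.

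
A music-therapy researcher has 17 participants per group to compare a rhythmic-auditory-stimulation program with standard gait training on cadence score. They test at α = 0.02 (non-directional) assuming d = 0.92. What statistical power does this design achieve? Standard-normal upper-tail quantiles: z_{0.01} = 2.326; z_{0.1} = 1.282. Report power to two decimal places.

For two equal groups, power = Φ(d·√(n/2) − z_{α/2}).
d·√(n/2) = 0.92 × √(17/2) = 0.92 × 2.915 = 2.682.
z_β = 2.682 − 2.326 = 0.356.
Power = Φ(0.356) = 0.639.

power ≈ 0.64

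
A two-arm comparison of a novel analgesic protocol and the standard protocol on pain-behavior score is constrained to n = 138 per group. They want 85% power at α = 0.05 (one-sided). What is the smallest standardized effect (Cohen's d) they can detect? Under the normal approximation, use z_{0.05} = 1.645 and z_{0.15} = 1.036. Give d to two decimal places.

For two independent groups of n = 138 each: d_min = (z_{α} + z_β)·√(2/n).
z-sum = 1.645 + 1.036 = 2.681.
d_min = 2.681 × √(2/138) = 2.681 × 0.1204 = 0.323.

d_min ≈ 0.32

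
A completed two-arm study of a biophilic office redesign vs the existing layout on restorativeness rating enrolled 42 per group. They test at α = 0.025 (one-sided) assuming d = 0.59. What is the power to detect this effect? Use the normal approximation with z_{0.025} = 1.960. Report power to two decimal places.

For two equal groups, power = Φ(d·√(n/2) − z_{α}).
d·√(n/2) = 0.59 × √(42/2) = 0.59 × 4.583 = 2.704.
z_β = 2.704 − 1.960 = 0.744.
Power = Φ(0.744) = 0.771.

power ≈ 0.77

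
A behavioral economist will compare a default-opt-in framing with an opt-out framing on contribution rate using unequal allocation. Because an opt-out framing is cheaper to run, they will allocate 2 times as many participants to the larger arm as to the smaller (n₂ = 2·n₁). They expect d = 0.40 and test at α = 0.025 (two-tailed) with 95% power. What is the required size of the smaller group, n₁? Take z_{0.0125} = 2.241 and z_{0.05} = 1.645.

With allocation ratio k = n₂/n₁ = 2, Var(x̄₁−x̄₂) = σ²(1/n₁ + 1/(k·n₁)) = σ²·(k+1)/(k·n₁).
So n₁ = (1 + 1/k)·((z_{α/2} + z_β)/d)² = 1.500 × (3.886/0.40)².
n₁ = 1.500 × 94.38 = 141.6.
Round up: n₁ = 142, giving n₂ = 2 × 142 = 284.

n₁ = 142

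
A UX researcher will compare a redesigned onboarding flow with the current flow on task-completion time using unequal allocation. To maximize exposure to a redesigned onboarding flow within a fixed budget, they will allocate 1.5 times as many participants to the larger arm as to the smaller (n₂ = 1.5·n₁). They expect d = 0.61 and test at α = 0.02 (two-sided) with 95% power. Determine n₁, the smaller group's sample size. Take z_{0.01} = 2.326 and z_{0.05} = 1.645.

With allocation ratio k = n₂/n₁ = 1.5, Var(x̄₁−x̄₂) = σ²(1/n₁ + 1/(k·n₁)) = σ²·(k+1)/(k·n₁).
So n₁ = (1 + 1/k)·((z_{α/2} + z_β)/d)² = 1.667 × (3.971/0.61)².
n₁ = 1.667 × 42.38 = 70.6.
Round up: n₁ = 71, giving n₂ = ⌈1.5 × 71⌉ = ⌈106.5⌉ = 107.

n₁ = 71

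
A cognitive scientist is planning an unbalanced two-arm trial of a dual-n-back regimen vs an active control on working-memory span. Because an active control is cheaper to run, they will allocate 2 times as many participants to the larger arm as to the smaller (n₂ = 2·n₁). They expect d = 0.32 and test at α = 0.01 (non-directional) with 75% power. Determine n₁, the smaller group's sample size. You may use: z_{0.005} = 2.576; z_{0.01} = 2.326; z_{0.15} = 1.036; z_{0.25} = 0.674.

n₁ = 155

With allocation ratio k = n₂/n₁ = 2, Var(x̄₁−x̄₂) = σ²(1/n₁ + 1/(k·n₁)) = σ²·(k+1)/(k·n₁).
So n₁ = (1 + 1/k)·((z_{α/2} + z_β)/d)² = 1.500 × (3.250/0.32)².
n₁ = 1.500 × 103.15 = 154.7.
Round up: n₁ = 155, giving n₂ = 2 × 155 = 310.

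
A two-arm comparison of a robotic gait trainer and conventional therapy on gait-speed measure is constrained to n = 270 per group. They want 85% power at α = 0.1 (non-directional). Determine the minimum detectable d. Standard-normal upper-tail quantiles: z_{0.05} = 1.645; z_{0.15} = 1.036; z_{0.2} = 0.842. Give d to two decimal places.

For two independent groups of n = 270 each: d_min = (z_{α/2} + z_β)·√(2/n).
z-sum = 1.645 + 1.036 = 2.681.
d_min = 2.681 × √(2/270) = 2.681 × 0.0861 = 0.231.

d_min ≈ 0.23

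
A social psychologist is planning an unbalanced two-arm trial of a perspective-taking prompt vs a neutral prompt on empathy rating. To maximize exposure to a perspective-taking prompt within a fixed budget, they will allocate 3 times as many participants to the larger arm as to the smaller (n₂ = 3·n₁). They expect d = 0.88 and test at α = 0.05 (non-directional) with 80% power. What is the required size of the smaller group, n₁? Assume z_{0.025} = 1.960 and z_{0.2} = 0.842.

With allocation ratio k = n₂/n₁ = 3, Var(x̄₁−x̄₂) = σ²(1/n₁ + 1/(k·n₁)) = σ²·(k+1)/(k·n₁).
So n₁ = (1 + 1/k)·((z_{α/2} + z_β)/d)² = 1.333 × (2.802/0.88)².
n₁ = 1.333 × 10.14 = 13.5.
Round up: n₁ = 14, giving n₂ = 3 × 14 = 42.

n₁ = 14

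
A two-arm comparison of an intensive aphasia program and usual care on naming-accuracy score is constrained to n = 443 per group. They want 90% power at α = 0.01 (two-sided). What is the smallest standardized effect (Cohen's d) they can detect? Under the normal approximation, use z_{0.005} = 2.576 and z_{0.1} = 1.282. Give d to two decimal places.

d_min ≈ 0.26

For two independent groups of n = 443 each: d_min = (z_{α/2} + z_β)·√(2/n).
z-sum = 2.576 + 1.282 = 3.858.
d_min = 3.858 × √(2/443) = 3.858 × 0.0672 = 0.259.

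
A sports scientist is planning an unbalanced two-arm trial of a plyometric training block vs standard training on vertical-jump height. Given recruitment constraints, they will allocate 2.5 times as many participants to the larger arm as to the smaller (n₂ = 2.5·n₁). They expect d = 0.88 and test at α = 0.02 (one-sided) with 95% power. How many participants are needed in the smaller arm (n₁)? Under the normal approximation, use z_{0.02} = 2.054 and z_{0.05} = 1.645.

n₁ = 25

With allocation ratio k = n₂/n₁ = 2.5, Var(x̄₁−x̄₂) = σ²(1/n₁ + 1/(k·n₁)) = σ²·(k+1)/(k·n₁).
So n₁ = (1 + 1/k)·((z_{α} + z_β)/d)² = 1.400 × (3.699/0.88)².
n₁ = 1.400 × 17.67 = 24.7.
Round up: n₁ = 25, giving n₂ = ⌈2.5 × 25⌉ = ⌈62.5⌉ = 63.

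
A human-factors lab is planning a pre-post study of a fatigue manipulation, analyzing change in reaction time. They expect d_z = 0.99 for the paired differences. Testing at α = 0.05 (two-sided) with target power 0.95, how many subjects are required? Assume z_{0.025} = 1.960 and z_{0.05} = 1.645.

n = 14 pairs

For a paired (one-sample on differences) test: n = ((z_{α/2} + z_β) / d)².
z_{α/2} + z_β = 1.960 + 1.645 = 3.605.
n = (3.605 / 0.99)² = 3.641² = 13.26.
Round up.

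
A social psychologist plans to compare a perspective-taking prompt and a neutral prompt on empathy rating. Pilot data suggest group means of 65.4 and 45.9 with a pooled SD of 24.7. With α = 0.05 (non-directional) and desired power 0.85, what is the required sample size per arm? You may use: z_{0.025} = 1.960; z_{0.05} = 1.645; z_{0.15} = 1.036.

n = 29 per group

Cohen's d = |M₁ − M₂| / SD_pooled = |65.4 − 45.9| / 24.7 = 19.5 / 24.7 = 0.789.
For two independent groups with equal n: n = 2·((z_{α/2} + z_β) / d)².
z_{α/2} + z_β = 1.960 + 1.036 = 2.996.
n = 2 × (2.996 / 0.789)² = 2 × 3.797² = 2 × 14.42 = 28.8.
Round up to the next whole participant.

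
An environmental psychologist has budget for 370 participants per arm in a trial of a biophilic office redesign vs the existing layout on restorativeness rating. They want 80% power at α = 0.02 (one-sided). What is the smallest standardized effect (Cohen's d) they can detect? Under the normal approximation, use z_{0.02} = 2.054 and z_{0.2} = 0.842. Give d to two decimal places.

For two independent groups of n = 370 each: d_min = (z_{α} + z_β)·√(2/n).
z-sum = 2.054 + 0.842 = 2.896.
d_min = 2.896 × √(2/370) = 2.896 × 0.0735 = 0.213.

d_min ≈ 0.21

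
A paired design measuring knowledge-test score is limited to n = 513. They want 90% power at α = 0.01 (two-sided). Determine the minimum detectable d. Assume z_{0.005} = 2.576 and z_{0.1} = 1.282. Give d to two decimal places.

d_min ≈ 0.17

For a single sample (or paired design) of n = 513: d_min = (z_{α/2} + z_β)/√n.
z-sum = 2.576 + 1.282 = 3.858.
d_min = 3.858 / √513 = 3.858 / 22.650 = 0.170.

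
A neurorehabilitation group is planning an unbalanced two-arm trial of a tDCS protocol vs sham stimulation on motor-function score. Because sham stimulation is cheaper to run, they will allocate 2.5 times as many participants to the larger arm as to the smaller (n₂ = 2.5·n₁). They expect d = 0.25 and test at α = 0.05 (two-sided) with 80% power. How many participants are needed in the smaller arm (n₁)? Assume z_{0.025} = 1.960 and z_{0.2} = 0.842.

With allocation ratio k = n₂/n₁ = 2.5, Var(x̄₁−x̄₂) = σ²(1/n₁ + 1/(k·n₁)) = σ²·(k+1)/(k·n₁).
So n₁ = (1 + 1/k)·((z_{α/2} + z_β)/d)² = 1.400 × (2.802/0.25)².
n₁ = 1.400 × 125.62 = 175.9.
Round up: n₁ = 176, giving n₂ = 2.5 × 176 = 440.

n₁ = 176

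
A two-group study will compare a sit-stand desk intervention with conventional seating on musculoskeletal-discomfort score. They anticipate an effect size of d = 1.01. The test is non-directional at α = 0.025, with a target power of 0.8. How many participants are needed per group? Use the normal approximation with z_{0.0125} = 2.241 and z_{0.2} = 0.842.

n = 19 per group

For two independent groups with equal n: n = 2·((z_{α/2} + z_β) / d)².
z_{α/2} + z_β = 2.241 + 0.842 = 3.083.
n = 2 × (3.083 / 1.01)² = 2 × 3.052² = 2 × 9.32 = 18.6.
Round up to the next whole participant.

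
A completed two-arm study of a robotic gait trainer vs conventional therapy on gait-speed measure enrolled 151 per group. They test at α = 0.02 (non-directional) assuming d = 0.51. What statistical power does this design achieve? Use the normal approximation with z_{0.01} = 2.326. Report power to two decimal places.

For two equal groups, power = Φ(d·√(n/2) − z_{α/2}).
d·√(n/2) = 0.51 × √(151/2) = 0.51 × 8.689 = 4.431.
z_β = 4.431 − 2.326 = 2.105.
Power = Φ(2.105) = 0.982.

power ≈ 0.98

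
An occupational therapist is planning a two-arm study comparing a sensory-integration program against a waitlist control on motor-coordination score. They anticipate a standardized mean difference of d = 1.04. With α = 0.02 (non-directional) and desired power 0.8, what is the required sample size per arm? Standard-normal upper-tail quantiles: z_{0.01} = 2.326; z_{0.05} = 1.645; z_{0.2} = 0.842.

For two independent groups with equal n: n = 2·((z_{α/2} + z_β) / d)².
z_{α/2} + z_β = 2.326 + 0.842 = 3.168.
n = 2 × (3.168 / 1.04)² = 2 × 3.046² = 2 × 9.28 = 18.6.
Round up to the next whole participant.

n = 19 per group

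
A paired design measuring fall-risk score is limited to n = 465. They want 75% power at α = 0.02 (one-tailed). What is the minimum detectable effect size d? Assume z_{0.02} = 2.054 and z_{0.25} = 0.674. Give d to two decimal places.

For a single sample (or paired design) of n = 465: d_min = (z_{α} + z_β)/√n.
z-sum = 2.054 + 0.674 = 2.728.
d_min = 2.728 / √465 = 2.728 / 21.564 = 0.127.

d_min ≈ 0.13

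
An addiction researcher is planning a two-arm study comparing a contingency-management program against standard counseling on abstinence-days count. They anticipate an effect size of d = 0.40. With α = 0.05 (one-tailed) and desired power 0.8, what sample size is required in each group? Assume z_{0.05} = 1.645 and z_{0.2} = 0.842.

For two independent groups with equal n: n = 2·((z_{α} + z_β) / d)².
z_{α} + z_β = 1.645 + 0.842 = 2.487.
n = 2 × (2.487 / 0.40)² = 2 × 6.218² = 2 × 38.66 = 77.3.
Round up to the next whole participant.

n = 78 per group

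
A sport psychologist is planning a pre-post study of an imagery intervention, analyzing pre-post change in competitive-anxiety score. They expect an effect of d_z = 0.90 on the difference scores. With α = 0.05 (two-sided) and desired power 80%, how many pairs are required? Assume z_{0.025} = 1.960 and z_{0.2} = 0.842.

For a paired (one-sample on differences) test: n = ((z_{α/2} + z_β) / d)².
z_{α/2} + z_β = 1.960 + 0.842 = 2.802.
n = (2.802 / 0.90)² = 3.113² = 9.69.
Round up.

n = 10 pairs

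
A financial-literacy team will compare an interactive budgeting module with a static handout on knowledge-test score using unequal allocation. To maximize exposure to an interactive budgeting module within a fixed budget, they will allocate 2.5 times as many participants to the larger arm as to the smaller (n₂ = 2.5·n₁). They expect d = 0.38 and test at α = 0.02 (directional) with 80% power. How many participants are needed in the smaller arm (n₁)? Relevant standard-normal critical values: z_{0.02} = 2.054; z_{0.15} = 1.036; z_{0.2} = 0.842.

n₁ = 82

With allocation ratio k = n₂/n₁ = 2.5, Var(x̄₁−x̄₂) = σ²(1/n₁ + 1/(k·n₁)) = σ²·(k+1)/(k·n₁).
So n₁ = (1 + 1/k)·((z_{α} + z_β)/d)² = 1.400 × (2.896/0.38)².
n₁ = 1.400 × 58.08 = 81.3.
Round up: n₁ = 82, giving n₂ = 2.5 × 82 = 205.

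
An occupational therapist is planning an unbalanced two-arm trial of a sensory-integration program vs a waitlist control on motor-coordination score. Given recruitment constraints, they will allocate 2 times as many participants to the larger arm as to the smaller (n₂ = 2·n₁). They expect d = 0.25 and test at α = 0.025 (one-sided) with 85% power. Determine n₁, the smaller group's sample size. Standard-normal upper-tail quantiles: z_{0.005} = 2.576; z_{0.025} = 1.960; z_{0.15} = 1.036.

With allocation ratio k = n₂/n₁ = 2, Var(x̄₁−x̄₂) = σ²(1/n₁ + 1/(k·n₁)) = σ²·(k+1)/(k·n₁).
So n₁ = (1 + 1/k)·((z_{α} + z_β)/d)² = 1.500 × (2.996/0.25)².
n₁ = 1.500 × 143.62 = 215.4.
Round up: n₁ = 216, giving n₂ = 2 × 216 = 432.

n₁ = 216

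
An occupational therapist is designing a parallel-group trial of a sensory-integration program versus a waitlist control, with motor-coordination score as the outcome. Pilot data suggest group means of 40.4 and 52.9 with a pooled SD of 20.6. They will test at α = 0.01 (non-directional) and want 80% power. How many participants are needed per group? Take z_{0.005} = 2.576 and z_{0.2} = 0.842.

n = 64 per group

Cohen's d = |M₁ − M₂| / SD_pooled = |40.4 − 52.9| / 20.6 = 12.5 / 20.6 = 0.607.
For two independent groups with equal n: n = 2·((z_{α/2} + z_β) / d)².
z_{α/2} + z_β = 2.576 + 0.842 = 3.418.
n = 2 × (3.418 / 0.607)² = 2 × 5.631² = 2 × 31.71 = 63.4.
Round up to the next whole participant.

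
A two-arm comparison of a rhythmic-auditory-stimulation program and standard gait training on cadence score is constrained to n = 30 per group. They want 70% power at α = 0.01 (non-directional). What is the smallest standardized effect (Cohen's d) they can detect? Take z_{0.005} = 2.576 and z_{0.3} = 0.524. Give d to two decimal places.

d_min ≈ 0.80

For two independent groups of n = 30 each: d_min = (z_{α/2} + z_β)·√(2/n).
z-sum = 2.576 + 0.524 = 3.100.
d_min = 3.100 × √(2/30) = 3.100 × 0.2582 = 0.800.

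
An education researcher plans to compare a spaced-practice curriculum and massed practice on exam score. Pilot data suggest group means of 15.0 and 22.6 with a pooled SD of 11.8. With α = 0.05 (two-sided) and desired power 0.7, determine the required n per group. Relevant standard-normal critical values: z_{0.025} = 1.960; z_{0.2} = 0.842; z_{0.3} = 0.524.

n = 30 per group

Cohen's d = |M₁ − M₂| / SD_pooled = |15.0 − 22.6| / 11.8 = 7.6 / 11.8 = 0.644.
For two independent groups with equal n: n = 2·((z_{α/2} + z_β) / d)².
z_{α/2} + z_β = 1.960 + 0.524 = 2.484.
n = 2 × (2.484 / 0.644)² = 2 × 3.857² = 2 × 14.88 = 29.8.
Round up to the next whole participant.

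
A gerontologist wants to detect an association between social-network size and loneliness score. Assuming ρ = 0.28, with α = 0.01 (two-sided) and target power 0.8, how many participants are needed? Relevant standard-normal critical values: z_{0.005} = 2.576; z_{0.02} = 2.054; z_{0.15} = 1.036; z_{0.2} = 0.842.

Fisher's z: C = ½·ln((1+r)/(1−r)) = ½·ln(1.7778) = 0.2877.
n = ((z_{α/2} + z_β)/C)² + 3.
(2.576 + 0.842) / 0.2877 = 3.418 / 0.2877 = 11.880.
n = 11.880² + 3 = 141.14 + 3 = 144.1.
Round up.

n = 145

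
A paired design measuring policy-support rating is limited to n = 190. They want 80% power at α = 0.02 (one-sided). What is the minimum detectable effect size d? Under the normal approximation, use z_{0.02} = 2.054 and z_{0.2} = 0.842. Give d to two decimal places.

d_min ≈ 0.21

For a single sample (or paired design) of n = 190: d_min = (z_{α} + z_β)/√n.
z-sum = 2.054 + 0.842 = 2.896.
d_min = 2.896 / √190 = 2.896 / 13.784 = 0.210.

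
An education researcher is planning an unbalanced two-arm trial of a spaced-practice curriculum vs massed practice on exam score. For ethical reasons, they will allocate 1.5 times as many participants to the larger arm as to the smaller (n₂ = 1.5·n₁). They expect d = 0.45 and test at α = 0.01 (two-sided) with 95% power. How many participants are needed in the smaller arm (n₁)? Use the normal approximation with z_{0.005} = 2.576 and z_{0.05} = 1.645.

With allocation ratio k = n₂/n₁ = 1.5, Var(x̄₁−x̄₂) = σ²(1/n₁ + 1/(k·n₁)) = σ²·(k+1)/(k·n₁).
So n₁ = (1 + 1/k)·((z_{α/2} + z_β)/d)² = 1.667 × (4.221/0.45)².
n₁ = 1.667 × 87.98 = 146.6.
Round up: n₁ = 147, giving n₂ = ⌈1.5 × 147⌉ = ⌈220.5⌉ = 221.

n₁ = 147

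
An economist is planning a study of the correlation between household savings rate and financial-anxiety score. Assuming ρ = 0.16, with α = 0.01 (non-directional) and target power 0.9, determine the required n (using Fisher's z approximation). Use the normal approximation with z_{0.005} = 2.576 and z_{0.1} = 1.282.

n = 575

Fisher's z: C = ½·ln((1+r)/(1−r)) = ½·ln(1.3810) = 0.1614.
n = ((z_{α/2} + z_β)/C)² + 3.
(2.576 + 1.282) / 0.1614 = 3.858 / 0.1614 = 23.903.
n = 23.903² + 3 = 571.37 + 3 = 574.4.
Round up.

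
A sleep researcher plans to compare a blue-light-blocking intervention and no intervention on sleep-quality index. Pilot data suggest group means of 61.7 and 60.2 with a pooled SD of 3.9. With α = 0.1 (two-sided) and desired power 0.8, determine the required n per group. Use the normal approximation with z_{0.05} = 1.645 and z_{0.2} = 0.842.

n = 84 per group

Cohen's d = |M₁ − M₂| / SD_pooled = |61.7 − 60.2| / 3.9 = 1.5 / 3.9 = 0.385.
For two independent groups with equal n: n = 2·((z_{α/2} + z_β) / d)².
z_{α/2} + z_β = 1.645 + 0.842 = 2.487.
n = 2 × (2.487 / 0.385)² = 2 × 6.460² = 2 × 41.73 = 83.5.
Round up to the next whole participant.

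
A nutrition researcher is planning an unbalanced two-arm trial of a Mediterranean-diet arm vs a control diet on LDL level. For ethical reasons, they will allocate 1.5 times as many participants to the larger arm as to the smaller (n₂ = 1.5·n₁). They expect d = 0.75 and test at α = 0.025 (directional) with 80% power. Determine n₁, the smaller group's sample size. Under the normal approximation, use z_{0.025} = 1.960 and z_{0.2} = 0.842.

n₁ = 24

With allocation ratio k = n₂/n₁ = 1.5, Var(x̄₁−x̄₂) = σ²(1/n₁ + 1/(k·n₁)) = σ²·(k+1)/(k·n₁).
So n₁ = (1 + 1/k)·((z_{α} + z_β)/d)² = 1.667 × (2.802/0.75)².
n₁ = 1.667 × 13.96 = 23.3.
Round up: n₁ = 24, giving n₂ = 1.5 × 24 = 36.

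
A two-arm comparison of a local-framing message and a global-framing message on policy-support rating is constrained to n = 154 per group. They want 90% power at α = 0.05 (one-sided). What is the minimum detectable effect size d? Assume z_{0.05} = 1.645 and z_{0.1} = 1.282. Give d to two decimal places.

d_min ≈ 0.33

For two independent groups of n = 154 each: d_min = (z_{α} + z_β)·√(2/n).
z-sum = 1.645 + 1.282 = 2.927.
d_min = 2.927 × √(2/154) = 2.927 × 0.1140 = 0.334.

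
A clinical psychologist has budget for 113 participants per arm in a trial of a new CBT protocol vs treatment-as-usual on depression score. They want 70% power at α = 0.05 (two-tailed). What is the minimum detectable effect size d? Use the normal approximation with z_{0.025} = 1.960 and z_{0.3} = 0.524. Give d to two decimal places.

d_min ≈ 0.33

For two independent groups of n = 113 each: d_min = (z_{α/2} + z_β)·√(2/n).
z-sum = 1.960 + 0.524 = 2.484.
d_min = 2.484 × √(2/113) = 2.484 × 0.1330 = 0.330.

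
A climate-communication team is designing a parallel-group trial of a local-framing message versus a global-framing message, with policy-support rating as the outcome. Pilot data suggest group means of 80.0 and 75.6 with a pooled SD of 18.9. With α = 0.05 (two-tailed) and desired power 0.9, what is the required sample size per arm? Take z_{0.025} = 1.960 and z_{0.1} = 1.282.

n = 388 per group

Cohen's d = |M₁ − M₂| / SD_pooled = |80.0 − 75.6| / 18.9 = 4.4 / 18.9 = 0.233.
For two independent groups with equal n: n = 2·((z_{α/2} + z_β) / d)².
z_{α/2} + z_β = 1.960 + 1.282 = 3.242.
n = 2 × (3.242 / 0.233)² = 2 × 13.914² = 2 × 193.60 = 387.2.
Round up to the next whole participant.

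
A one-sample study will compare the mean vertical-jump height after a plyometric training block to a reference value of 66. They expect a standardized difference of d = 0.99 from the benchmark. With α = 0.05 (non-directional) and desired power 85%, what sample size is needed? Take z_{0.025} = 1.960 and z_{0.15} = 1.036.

n = 10

For a one-sample test: n = ((z_{α/2} + z_β) / d)².
z_{α/2} + z_β = 1.960 + 1.036 = 2.996.
n = (2.996 / 0.99)² = 3.026² = 9.16.
Round up.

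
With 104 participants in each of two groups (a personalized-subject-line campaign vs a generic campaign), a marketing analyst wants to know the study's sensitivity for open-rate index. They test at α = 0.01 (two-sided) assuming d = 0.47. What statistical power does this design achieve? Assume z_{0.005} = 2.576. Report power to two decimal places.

power ≈ 0.79

For two equal groups, power = Φ(d·√(n/2) − z_{α/2}).
d·√(n/2) = 0.47 × √(104/2) = 0.47 × 7.211 = 3.389.
z_β = 3.389 − 2.576 = 0.813.
Power = Φ(0.813) = 0.792.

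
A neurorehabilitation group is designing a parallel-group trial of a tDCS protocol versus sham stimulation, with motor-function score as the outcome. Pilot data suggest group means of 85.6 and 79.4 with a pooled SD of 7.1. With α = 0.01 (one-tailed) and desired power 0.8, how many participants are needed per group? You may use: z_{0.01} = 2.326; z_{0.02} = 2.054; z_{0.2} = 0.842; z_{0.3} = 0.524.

n = 27 per group

Cohen's d = |M₁ − M₂| / SD_pooled = |85.6 − 79.4| / 7.1 = 6.2 / 7.1 = 0.873.
For two independent groups with equal n: n = 2·((z_{α} + z_β) / d)².
z_{α} + z_β = 2.326 + 0.842 = 3.168.
n = 2 × (3.168 / 0.873)² = 2 × 3.629² = 2 × 13.17 = 26.3.
Round up to the next whole participant.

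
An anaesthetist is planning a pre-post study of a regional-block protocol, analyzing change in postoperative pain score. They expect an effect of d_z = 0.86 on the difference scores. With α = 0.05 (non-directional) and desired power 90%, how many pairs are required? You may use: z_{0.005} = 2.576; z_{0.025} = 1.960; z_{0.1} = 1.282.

n = 15 pairs

For a paired (one-sample on differences) test: n = ((z_{α/2} + z_β) / d)².
z_{α/2} + z_β = 1.960 + 1.282 = 3.242.
n = (3.242 / 0.86)² = 3.770² = 14.21.
Round up.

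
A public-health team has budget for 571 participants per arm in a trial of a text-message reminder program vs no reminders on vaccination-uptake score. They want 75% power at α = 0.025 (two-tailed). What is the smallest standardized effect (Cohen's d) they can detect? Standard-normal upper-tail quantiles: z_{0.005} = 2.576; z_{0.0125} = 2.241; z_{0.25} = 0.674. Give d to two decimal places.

For two independent groups of n = 571 each: d_min = (z_{α/2} + z_β)·√(2/n).
z-sum = 2.241 + 0.674 = 2.915.
d_min = 2.915 × √(2/571) = 2.915 × 0.0592 = 0.173.

d_min ≈ 0.17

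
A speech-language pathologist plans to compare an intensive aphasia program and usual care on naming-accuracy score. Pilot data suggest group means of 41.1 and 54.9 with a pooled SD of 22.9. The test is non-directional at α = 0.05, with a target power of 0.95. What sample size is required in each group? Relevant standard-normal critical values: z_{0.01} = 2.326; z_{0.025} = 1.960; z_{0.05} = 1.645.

n = 72 per group

Cohen's d = |M₁ − M₂| / SD_pooled = |41.1 − 54.9| / 22.9 = 13.8 / 22.9 = 0.603.
For two independent groups with equal n: n = 2·((z_{α/2} + z_β) / d)².
z_{α/2} + z_β = 1.960 + 1.645 = 3.605.
n = 2 × (3.605 / 0.603)² = 2 × 5.978² = 2 × 35.74 = 71.5.
Round up to the next whole participant.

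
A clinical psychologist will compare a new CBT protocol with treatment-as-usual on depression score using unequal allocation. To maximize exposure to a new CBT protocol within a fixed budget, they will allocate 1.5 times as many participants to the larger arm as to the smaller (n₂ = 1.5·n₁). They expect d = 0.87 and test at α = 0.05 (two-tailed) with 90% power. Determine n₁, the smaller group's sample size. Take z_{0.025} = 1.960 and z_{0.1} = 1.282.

With allocation ratio k = n₂/n₁ = 1.5, Var(x̄₁−x̄₂) = σ²(1/n₁ + 1/(k·n₁)) = σ²·(k+1)/(k·n₁).
So n₁ = (1 + 1/k)·((z_{α/2} + z_β)/d)² = 1.667 × (3.242/0.87)².
n₁ = 1.667 × 13.89 = 23.1.
Round up: n₁ = 24, giving n₂ = 1.5 × 24 = 36.

n₁ = 24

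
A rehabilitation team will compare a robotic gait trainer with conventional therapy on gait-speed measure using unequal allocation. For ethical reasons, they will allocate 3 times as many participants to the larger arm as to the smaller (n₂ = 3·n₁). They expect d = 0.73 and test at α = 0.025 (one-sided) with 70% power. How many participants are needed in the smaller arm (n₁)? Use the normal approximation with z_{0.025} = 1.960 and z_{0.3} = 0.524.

n₁ = 16

With allocation ratio k = n₂/n₁ = 3, Var(x̄₁−x̄₂) = σ²(1/n₁ + 1/(k·n₁)) = σ²·(k+1)/(k·n₁).
So n₁ = (1 + 1/k)·((z_{α} + z_β)/d)² = 1.333 × (2.484/0.73)².
n₁ = 1.333 × 11.58 = 15.4.
Round up: n₁ = 16, giving n₂ = 3 × 16 = 48.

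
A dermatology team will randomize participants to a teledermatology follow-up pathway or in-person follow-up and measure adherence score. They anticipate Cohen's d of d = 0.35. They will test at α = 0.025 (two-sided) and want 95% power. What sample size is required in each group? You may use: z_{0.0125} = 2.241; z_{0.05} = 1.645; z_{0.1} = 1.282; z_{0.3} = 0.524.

n = 247 per group

For two independent groups with equal n: n = 2·((z_{α/2} + z_β) / d)².
z_{α/2} + z_β = 2.241 + 1.645 = 3.886.
n = 2 × (3.886 / 0.35)² = 2 × 11.103² = 2 × 123.27 = 246.5.
Round up to the next whole participant.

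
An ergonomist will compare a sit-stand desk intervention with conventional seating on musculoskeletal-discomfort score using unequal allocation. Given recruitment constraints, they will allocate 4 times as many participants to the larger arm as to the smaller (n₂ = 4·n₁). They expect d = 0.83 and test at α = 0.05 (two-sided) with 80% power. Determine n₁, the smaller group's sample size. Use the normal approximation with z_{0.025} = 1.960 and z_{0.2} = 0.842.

n₁ = 15

With allocation ratio k = n₂/n₁ = 4, Var(x̄₁−x̄₂) = σ²(1/n₁ + 1/(k·n₁)) = σ²·(k+1)/(k·n₁).
So n₁ = (1 + 1/k)·((z_{α/2} + z_β)/d)² = 1.250 × (2.802/0.83)².
n₁ = 1.250 × 11.40 = 14.2.
Round up: n₁ = 15, giving n₂ = 4 × 15 = 60.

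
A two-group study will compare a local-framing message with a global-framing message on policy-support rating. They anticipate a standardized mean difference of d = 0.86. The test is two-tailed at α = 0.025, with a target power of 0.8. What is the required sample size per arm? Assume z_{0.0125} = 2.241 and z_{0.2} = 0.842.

For two independent groups with equal n: n = 2·((z_{α/2} + z_β) / d)².
z_{α/2} + z_β = 2.241 + 0.842 = 3.083.
n = 2 × (3.083 / 0.86)² = 2 × 3.585² = 2 × 12.85 = 25.7.
Round up to the next whole participant.

n = 26 per group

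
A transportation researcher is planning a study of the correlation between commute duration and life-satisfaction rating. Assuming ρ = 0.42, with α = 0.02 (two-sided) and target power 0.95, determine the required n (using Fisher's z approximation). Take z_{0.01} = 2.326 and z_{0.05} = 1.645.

n = 82

Fisher's z: C = ½·ln((1+r)/(1−r)) = ½·ln(2.4483) = 0.4477.
n = ((z_{α/2} + z_β)/C)² + 3.
(2.326 + 1.645) / 0.4477 = 3.971 / 0.4477 = 8.870.
n = 8.870² + 3 = 78.67 + 3 = 81.7.
Round up.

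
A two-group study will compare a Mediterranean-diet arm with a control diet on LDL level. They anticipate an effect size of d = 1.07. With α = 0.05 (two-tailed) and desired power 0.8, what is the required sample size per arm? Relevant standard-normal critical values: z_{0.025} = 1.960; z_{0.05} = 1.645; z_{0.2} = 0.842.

For two independent groups with equal n: n = 2·((z_{α/2} + z_β) / d)².
z_{α/2} + z_β = 1.960 + 0.842 = 2.802.
n = 2 × (2.802 / 1.07)² = 2 × 2.619² = 2 × 6.86 = 13.7.
Round up to the next whole participant.

n = 14 per group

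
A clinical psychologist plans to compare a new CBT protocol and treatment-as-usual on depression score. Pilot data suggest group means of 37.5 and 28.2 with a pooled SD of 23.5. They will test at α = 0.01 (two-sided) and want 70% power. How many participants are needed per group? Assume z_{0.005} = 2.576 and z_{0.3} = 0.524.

n = 123 per group

Cohen's d = |M₁ − M₂| / SD_pooled = |37.5 − 28.2| / 23.5 = 9.3 / 23.5 = 0.396.
For two independent groups with equal n: n = 2·((z_{α/2} + z_β) / d)².
z_{α/2} + z_β = 2.576 + 0.524 = 3.100.
n = 2 × (3.100 / 0.396)² = 2 × 7.828² = 2 × 61.28 = 122.6.
Round up to the next whole participant.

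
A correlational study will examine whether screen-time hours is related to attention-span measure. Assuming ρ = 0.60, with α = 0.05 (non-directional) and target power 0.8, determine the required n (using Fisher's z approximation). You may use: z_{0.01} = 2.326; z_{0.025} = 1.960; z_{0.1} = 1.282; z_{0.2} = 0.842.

n = 20

Fisher's z: C = ½·ln((1+r)/(1−r)) = ½·ln(4.0000) = 0.6931.
n = ((z_{α/2} + z_β)/C)² + 3.
(1.960 + 0.842) / 0.6931 = 2.802 / 0.6931 = 4.043.
n = 4.043² + 3 = 16.34 + 3 = 19.3.
Round up.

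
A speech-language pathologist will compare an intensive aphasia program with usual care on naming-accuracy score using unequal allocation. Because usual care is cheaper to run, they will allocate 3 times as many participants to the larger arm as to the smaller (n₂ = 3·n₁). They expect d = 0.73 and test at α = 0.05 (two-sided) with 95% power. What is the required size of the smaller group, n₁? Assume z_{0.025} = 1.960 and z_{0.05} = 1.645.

n₁ = 33

With allocation ratio k = n₂/n₁ = 3, Var(x̄₁−x̄₂) = σ²(1/n₁ + 1/(k·n₁)) = σ²·(k+1)/(k·n₁).
So n₁ = (1 + 1/k)·((z_{α/2} + z_β)/d)² = 1.333 × (3.605/0.73)².
n₁ = 1.333 × 24.39 = 32.5.
Round up: n₁ = 33, giving n₂ = 3 × 33 = 99.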